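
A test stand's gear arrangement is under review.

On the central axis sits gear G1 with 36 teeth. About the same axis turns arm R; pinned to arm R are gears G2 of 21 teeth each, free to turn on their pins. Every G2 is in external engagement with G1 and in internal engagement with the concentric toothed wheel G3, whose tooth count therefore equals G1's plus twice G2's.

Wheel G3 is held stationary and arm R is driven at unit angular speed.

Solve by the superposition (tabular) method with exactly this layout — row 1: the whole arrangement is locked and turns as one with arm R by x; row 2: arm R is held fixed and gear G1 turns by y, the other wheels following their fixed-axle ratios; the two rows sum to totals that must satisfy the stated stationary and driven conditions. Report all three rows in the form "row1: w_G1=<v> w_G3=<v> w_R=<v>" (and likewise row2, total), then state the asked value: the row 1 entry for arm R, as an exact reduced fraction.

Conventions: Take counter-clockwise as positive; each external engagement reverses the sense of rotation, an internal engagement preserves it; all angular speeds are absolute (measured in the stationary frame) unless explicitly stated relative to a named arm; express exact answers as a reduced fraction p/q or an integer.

planetary set (36T centre, 21T on arm, 78T internal) — Willis relation
row 1: whole set turns with the arm by x
row 2 — arm fixed, fixed-axis ratios: sun y, ring −(36/78)·y, arm 0
boundary: total ω_ring = x − (36/78)·y = 0 and total ω_arm = x = 1  ⇒  y = 13/6, x = 1
row 2 ring = −(36/78)·13/6 = -1
totals (row 1 + row 2): sun 1 + 13/6 = 19/6, ring 1 + (-1) = 0, arm 1 + 0 = 1
asked cell (row1, arm) = 1

row1: w_G1=1 w_G3=1 w_R=1
row2: w_G1=13/6 w_G3=-1 w_R=0
total: w_G1=19/6 w_G3=0 w_R=1
asked value: 1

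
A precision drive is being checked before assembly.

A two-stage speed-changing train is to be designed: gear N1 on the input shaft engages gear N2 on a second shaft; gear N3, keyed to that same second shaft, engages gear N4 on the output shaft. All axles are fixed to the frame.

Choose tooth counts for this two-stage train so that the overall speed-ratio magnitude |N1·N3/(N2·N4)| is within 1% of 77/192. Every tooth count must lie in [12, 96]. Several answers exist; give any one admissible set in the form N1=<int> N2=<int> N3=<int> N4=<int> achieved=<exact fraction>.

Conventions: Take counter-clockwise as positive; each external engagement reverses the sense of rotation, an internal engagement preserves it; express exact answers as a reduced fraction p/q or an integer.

N1=14 N2=12 N3=22 N4=64 achieved=77/192

design class (target 77/192): fixed-axis compound train
target = 77/192 in lowest terms: an exact hit needs N1·N3 = k·77 and N2·N4 = k·192 for one integer k, every count in [12, 96]; additionally prefer no 1:1 stage (N1 ≠ N2, N3 ≠ N4)
k = 1…3: no 1:1-free in-range split of k·77 and k·192 into factor pairs; take k = 4
k = 4: N1·N3 = 308 = 14·22, N2·N4 = 768 = 12·64
achieved = 14·22/(12·64) = 77/192; |achieved − target| = 0 ≤ 77/19200 ✓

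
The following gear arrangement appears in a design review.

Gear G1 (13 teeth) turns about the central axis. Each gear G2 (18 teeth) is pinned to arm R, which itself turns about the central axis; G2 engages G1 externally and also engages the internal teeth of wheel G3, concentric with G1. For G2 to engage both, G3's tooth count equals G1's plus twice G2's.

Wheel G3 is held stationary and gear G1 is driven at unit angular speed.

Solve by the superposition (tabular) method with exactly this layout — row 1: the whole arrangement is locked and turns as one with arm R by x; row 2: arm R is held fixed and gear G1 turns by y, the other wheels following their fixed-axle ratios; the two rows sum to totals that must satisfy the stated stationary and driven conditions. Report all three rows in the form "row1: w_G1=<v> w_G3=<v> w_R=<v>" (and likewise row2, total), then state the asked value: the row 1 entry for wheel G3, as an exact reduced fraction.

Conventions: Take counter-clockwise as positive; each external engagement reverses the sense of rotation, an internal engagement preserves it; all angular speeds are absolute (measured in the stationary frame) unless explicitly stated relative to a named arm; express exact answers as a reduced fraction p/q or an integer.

row1: w_G1=13/62 w_G3=13/62 w_R=13/62
row2: w_G1=49/62 w_G3=-13/62 w_R=0
total: w_G1=1 w_G3=0 w_R=13/62
asked value: 13/62

class = planetary set [G3 = 13+2·18 = 49; Willis about the carrier]
row 1: whole set turns with the arm by x
row 2: sun turns y, ring = −(13/49)·y, arm 0
boundary: total ω_ring = x − (13/49)·y = 0 and total ω_sun = x + y = 1  ⇒  y = 49/62, x = 13/62
row 2 ring = −(13/49)·49/62 = -13/62
totals (row 1 + row 2): sun 13/62 + 49/62 = 1, ring 13/62 + (-13/62) = 0, arm 13/62 + 0 = 13/62
asked cell (row1, ring) = 13/62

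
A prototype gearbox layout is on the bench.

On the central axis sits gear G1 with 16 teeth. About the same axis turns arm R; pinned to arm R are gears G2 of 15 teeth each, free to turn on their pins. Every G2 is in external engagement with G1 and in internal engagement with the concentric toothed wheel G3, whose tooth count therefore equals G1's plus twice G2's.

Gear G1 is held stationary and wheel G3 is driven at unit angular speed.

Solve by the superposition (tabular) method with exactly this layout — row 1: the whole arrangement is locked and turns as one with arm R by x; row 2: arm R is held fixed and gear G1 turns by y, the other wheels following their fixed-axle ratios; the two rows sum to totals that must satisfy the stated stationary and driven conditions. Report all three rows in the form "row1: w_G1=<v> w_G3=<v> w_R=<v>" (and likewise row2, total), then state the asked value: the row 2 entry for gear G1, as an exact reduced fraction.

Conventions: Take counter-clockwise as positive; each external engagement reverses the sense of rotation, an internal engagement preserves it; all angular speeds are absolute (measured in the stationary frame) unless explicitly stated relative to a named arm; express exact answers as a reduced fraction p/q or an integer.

planetary set (16T centre, 15T on arm, 46T internal) — Willis relation
row 1 (train locked, turned with arm): all members turn x
row 2 — arm fixed, fixed-axis ratios: sun y, ring −(16/46)·y, arm 0
boundary: total ω_sun = x + y = 0 and total ω_ring = x − (16/46)·y = 1  ⇒  y = -23/31, x = 23/31
row 2 ring = −(16/46)·(-23/31) = 8/31
totals (row 1 + row 2): sun 23/31 + (-23/31) = 0, ring 23/31 + 8/31 = 1, arm 23/31 + 0 = 23/31
asked cell (row2, sun) = -23/31

row1: w_G1=23/31 w_G3=23/31 w_R=23/31
row2: w_G1=-23/31 w_G3=8/31 w_R=0
total: w_G1=0 w_G3=1 w_R=23/31
asked value: -23/31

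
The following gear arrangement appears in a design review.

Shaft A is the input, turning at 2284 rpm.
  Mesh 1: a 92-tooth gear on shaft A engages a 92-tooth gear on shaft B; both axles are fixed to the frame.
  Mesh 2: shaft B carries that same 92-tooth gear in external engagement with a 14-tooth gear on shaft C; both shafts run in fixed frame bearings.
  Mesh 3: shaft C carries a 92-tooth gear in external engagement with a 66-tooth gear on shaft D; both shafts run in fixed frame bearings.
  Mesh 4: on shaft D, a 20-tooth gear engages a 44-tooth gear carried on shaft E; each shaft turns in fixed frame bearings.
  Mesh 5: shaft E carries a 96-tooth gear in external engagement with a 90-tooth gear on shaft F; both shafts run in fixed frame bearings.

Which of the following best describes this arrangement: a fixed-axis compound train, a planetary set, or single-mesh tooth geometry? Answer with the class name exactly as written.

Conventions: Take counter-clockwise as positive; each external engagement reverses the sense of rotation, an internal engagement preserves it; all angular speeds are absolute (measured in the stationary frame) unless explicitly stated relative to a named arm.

5-mesh fixed-axis compound train (all bearings frame-fixed)
classification: fixed-axis compound train

fixed-axis compound train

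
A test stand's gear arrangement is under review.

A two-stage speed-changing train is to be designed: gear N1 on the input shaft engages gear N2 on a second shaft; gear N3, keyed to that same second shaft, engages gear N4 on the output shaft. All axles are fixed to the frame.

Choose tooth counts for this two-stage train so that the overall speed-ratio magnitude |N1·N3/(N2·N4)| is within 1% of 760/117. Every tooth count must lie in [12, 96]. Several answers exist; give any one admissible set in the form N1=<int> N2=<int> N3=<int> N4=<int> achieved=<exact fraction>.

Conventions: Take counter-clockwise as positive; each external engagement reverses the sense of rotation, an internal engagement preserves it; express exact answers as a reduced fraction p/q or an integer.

2-stage fixed-axis compound train for ratio 760/117
target = 760/117 in lowest terms: an exact hit needs N1·N3 = k·760 and N2·N4 = k·117 for one integer k, every count in [12, 96]; additionally prefer no 1:1 stage (N1 ≠ N2, N3 ≠ N4)
k = 1: no 1:1-free in-range split of k·760 and k·117 into factor pairs; take k = 2
k = 2: N1·N3 = 1520 = 16·95, N2·N4 = 234 = 13·18
achieved = 16·95/(13·18) = 760/117; |achieved − target| = 0 ≤ 38/585 ✓

N1=16 N2=13 N3=95 N4=18 achieved=760/117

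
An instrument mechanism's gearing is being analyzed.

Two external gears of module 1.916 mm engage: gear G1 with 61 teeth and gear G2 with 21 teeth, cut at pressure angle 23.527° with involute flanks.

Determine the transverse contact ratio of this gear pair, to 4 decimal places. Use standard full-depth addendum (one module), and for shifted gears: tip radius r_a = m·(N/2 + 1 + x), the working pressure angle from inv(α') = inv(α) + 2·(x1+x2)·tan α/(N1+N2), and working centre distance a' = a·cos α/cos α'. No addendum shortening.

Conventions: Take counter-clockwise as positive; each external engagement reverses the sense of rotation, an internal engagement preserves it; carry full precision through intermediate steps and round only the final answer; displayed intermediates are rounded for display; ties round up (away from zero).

1.5356

class = single-mesh tooth geometry [involute pair 61T × 21T, m = 1.916]
base radii: r_b1 = 53.580170, r_b2 = 18.445632
tip radii: r_a1 = 60.354000, r_a2 = 22.034000
no profile shift: α' = α, a' = a
action lengths: √(r_a1²−r_b1²) = 27.780762, √(r_a2²−r_b2²) = 12.052212
base pitch p_b = π·m·cos α = 5.518920
CR = (27.780762 + 12.052212 − 78.556000·sin 23.52700°)/5.518920 = 1.535608
contact ratio ≈ 1.5356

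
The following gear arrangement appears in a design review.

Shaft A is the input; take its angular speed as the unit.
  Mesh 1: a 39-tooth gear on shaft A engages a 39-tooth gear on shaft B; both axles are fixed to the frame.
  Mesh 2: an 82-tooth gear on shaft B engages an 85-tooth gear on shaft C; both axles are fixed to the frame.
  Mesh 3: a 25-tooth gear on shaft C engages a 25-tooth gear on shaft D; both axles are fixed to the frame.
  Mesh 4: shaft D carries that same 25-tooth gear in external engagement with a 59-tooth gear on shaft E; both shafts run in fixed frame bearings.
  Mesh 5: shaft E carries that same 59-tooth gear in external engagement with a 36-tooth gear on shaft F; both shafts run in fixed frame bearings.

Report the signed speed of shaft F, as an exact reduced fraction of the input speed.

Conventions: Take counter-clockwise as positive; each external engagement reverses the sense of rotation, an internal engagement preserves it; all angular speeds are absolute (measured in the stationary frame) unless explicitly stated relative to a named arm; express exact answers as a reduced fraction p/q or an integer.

5-mesh fixed-axis compound train (all bearings frame-fixed)
mesh 1 [39T→39T]: |ω|/ω_in = 1×39/39 = 1, sense flips to −
mesh 2 [82T→85T]: |ω|/ω_in = 1×82/85 = 82/85, sense flips to +
mesh 3 [25T→25T]: |ω|/ω_in = (82/85)×25/25 = 82/85, sense flips to −
mesh 4 [25T→59T]: |ω|/ω_in = (82/85)×25/59 = 410/1003, sense flips to +
mesh 5 [59T→36T]: |ω|/ω_in = (410/1003)×59/36 = 205/306, sense flips to −
signed output speed (× input speed) = -205/306

-205/306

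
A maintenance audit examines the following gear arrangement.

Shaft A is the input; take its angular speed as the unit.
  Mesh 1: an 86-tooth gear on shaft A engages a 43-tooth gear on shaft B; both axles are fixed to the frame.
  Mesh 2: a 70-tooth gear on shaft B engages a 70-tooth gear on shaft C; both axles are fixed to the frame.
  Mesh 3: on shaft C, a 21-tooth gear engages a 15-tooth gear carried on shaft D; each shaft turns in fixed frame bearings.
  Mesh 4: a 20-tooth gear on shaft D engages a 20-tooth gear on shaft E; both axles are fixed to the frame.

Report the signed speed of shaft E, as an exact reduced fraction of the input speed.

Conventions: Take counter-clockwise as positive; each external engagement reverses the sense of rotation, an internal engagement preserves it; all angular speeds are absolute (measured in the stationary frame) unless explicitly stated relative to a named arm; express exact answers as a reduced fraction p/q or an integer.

14/5

4-mesh fixed-axis compound train (all bearings frame-fixed)
mesh 1 [86T→43T]: |ω|/ω_in = 1×86/43 = 2, sense flips to −
mesh 2 [70T→70T]: |ω|/ω_in = 2×70/70 = 2, sense flips to +
mesh 3 [21T→15T]: |ω|/ω_in = 2×21/15 = 14/5, sense flips to −
mesh 4 [20T→20T]: |ω|/ω_in = (14/5)×20/20 = 14/5, sense flips to +
signed output speed (× input speed) = 14/5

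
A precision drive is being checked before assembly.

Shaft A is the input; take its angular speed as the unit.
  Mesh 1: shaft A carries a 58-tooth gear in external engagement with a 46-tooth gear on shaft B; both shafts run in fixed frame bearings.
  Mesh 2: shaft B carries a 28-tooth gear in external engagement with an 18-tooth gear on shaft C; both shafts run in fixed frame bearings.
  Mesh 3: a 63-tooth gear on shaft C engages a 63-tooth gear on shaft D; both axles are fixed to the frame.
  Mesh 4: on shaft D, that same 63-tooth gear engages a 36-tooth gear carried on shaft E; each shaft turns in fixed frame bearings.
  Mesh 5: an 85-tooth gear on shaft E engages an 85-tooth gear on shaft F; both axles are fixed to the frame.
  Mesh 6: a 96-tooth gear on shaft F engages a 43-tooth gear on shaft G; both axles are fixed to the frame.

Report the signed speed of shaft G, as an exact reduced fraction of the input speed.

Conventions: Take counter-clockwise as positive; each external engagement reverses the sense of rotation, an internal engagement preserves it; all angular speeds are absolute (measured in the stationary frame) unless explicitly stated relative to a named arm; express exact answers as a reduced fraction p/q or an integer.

6-mesh fixed-axis compound train (all bearings frame-fixed)
mesh 1 [58T→46T]: |ω|/ω_in = 1×58/46 = 29/23, sense flips to −
mesh 2 [28T→18T]: |ω|/ω_in = (29/23)×28/18 = 406/207, sense flips to +
mesh 3 [63T→63T]: |ω|/ω_in = (406/207)×63/63 = 406/207, sense flips to −
mesh 4 [63T→36T]: |ω|/ω_in = (406/207)×63/36 = 1421/414, sense flips to +
mesh 5 [85T→85T]: |ω|/ω_in = (1421/414)×85/85 = 1421/414, sense flips to −
mesh 6 [96T→43T]: |ω|/ω_in = (1421/414)×96/43 = 22736/2967, sense flips to +
signed output speed (× input speed) = 22736/2967

22736/2967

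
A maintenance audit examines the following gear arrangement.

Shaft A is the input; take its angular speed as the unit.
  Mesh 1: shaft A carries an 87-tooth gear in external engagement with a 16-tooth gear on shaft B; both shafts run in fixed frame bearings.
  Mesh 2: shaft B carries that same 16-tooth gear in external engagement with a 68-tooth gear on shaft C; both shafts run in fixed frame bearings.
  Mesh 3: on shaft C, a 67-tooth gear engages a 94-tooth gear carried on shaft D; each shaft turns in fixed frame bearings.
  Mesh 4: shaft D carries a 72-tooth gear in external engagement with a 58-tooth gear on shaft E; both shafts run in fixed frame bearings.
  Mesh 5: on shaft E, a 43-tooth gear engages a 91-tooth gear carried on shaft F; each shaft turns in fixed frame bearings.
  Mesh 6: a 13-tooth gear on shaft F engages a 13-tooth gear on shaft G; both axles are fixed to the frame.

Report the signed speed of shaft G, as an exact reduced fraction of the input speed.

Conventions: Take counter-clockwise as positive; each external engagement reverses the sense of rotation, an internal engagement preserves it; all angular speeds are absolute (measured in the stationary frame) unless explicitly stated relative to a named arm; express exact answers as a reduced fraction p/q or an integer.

6-mesh fixed-axis compound train (all bearings frame-fixed)
mesh 1 [87T→16T]: |ω|/ω_in = 1×87/16 = 87/16, sense flips to −
mesh 2 [16T→68T]: |ω|/ω_in = (87/16)×16/68 = 87/68, sense flips to +
mesh 3 [67T→94T]: |ω|/ω_in = (87/68)×67/94 = 5829/6392, sense flips to −
mesh 4 [72T→58T]: |ω|/ω_in = (5829/6392)×72/58 = 1809/1598, sense flips to +
mesh 5 [43T→91T]: |ω|/ω_in = (1809/1598)×43/91 = 77787/145418, sense flips to −
mesh 6 [13T→13T]: |ω|/ω_in = (77787/145418)×13/13 = 77787/145418, sense flips to +
signed output speed (× input speed) = 77787/145418

77787/145418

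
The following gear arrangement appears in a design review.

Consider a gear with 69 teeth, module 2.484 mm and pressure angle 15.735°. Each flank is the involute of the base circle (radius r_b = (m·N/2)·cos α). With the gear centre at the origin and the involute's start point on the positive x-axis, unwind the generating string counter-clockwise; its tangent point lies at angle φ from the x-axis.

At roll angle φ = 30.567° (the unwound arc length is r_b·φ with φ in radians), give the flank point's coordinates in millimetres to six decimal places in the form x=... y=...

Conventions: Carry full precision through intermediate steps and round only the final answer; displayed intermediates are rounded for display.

topology: single-mesh involute geometry — m = 2.484, N = 69
pitch radius r_p = m·N/2 = 2.484·69/2 = 85.698000
base radius r_b = r_p·cos α = 85.698000·cos 15.735° = 82.486576
roll angle φ = 30.567° = 0.53349479 rad
x = r_b·(cos φ + φ·sin φ) = 93.402972
y = r_b·(sin φ − φ·cos φ) = 4.057338

x=93.402972 y=4.057338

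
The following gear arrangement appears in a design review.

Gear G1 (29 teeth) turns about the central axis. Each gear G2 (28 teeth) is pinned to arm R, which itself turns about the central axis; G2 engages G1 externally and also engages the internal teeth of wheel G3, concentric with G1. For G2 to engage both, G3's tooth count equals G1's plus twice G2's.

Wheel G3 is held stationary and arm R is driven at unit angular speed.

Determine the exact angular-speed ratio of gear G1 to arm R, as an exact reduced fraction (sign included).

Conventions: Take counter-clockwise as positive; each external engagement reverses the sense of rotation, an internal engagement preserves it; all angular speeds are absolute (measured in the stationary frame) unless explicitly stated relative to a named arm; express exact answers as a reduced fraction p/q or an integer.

class = planetary set [G3 = 29+2·28 = 85; Willis about the carrier]
ring teeth: 29 + 2·28 = 85
29(ω_sun−ω_arm) = −85(ω_ring−ω_arm),  ω_ring = 0, ω_arm = 1
ω_sun = 1 − (85/29)(0−1) = 114/29
ω_out/ω_in = 114/29

114/29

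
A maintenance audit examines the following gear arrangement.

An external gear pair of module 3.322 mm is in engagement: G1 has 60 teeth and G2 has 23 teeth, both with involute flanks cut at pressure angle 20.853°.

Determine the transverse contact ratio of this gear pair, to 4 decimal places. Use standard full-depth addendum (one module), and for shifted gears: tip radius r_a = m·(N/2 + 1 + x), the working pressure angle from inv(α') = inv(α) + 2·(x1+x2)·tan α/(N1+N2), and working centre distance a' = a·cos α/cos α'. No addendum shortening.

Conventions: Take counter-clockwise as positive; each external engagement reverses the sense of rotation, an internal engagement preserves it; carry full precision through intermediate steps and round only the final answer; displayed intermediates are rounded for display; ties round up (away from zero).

1.6492

single-mesh involute tooth geometry (60T engaging 23T at module 3.322)
base radii: r_b1 = 93.131950, r_b2 = 35.700581
tip radii: r_a1 = 102.982000, r_a2 = 41.525000
no profile shift: α' = α, a' = a
action lengths: √(r_a1²−r_b1²) = 43.951475, √(r_a2²−r_b2²) = 21.208351
base pitch p_b = π·m·cos α = 9.752755
CR = (43.951475 + 21.208351 − 137.863000·sin 20.85300°)/9.752755 = 1.649228
contact ratio ≈ 1.6492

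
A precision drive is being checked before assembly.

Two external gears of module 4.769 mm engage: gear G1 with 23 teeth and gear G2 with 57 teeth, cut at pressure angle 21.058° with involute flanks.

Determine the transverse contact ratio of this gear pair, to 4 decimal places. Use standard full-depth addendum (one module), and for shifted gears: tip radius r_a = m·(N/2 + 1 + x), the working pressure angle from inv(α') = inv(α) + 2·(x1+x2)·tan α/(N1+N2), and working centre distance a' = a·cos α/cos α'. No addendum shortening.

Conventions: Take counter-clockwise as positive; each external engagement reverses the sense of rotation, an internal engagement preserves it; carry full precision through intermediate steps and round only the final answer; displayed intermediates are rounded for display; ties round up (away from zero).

1.6366

topology: single-mesh involute geometry — m = 4.769, 23T/57T pair
base radii: r_b1 = 51.180896, r_b2 = 126.839612
tip radii: r_a1 = 59.612500, r_a2 = 140.685500
no profile shift: α' = α, a' = a
action lengths: √(r_a1²−r_b1²) = 30.564130, √(r_a2²−r_b2²) = 60.861504
base pitch p_b = π·m·cos α = 13.981698
CR = (30.564130 + 60.861504 − 190.760000·sin 21.05800°)/13.981698 = 1.636648
contact ratio ≈ 1.6366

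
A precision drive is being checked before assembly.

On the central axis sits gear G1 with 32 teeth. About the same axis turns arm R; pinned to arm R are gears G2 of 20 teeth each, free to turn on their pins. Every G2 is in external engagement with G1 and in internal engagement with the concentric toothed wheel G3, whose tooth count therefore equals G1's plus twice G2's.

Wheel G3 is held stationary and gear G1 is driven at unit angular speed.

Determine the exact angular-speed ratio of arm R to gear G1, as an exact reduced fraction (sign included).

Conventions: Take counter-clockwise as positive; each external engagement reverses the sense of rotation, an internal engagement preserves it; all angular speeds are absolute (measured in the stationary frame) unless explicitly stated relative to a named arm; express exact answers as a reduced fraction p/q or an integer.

recognized (axles ride arm R): planetary set, 32/20/72 teeth
ring teeth: 32 + 2·20 = 72
32(ω_sun−ω_arm) = −72(ω_ring−ω_arm),  ω_ring = 0, ω_sun = 1
32(1−ω_arm) = −72(0−ω_arm)  ⇒  104·ω_arm = 32  ⇒  ω_arm = 4/13
ω_out/ω_in = 4/13

4/13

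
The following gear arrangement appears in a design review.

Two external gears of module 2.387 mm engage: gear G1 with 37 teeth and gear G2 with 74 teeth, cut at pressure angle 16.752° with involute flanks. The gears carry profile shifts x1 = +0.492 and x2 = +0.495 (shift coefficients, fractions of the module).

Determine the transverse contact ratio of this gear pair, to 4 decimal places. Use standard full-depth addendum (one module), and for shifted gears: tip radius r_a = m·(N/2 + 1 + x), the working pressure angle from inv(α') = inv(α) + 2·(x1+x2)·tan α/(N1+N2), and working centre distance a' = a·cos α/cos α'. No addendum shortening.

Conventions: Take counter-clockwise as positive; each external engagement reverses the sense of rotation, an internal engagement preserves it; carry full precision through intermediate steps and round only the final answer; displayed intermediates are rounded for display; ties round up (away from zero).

1.7967

recognized (one external pair, fixed centres): single-mesh tooth geometry, m = 2.387, N1 = 37, N2 = 74
base radii: r_b1 = 42.285428, r_b2 = 84.570856
tip radii: r_a1 = 47.720904, r_a2 = 91.887565
inv(α') = inv(16.752°) + 2·(+0.492+0.495)·tan α/(37+74) = 0.01397934  ⇒  α' = 19.59091°
a' = a·cos α / cos α' = 132.4785·cos 16.752°/cos 19.59091° = 134.651150
action lengths: √(r_a1²−r_b1²) = 22.118482, √(r_a2²−r_b2²) = 35.931808
base pitch p_b = π·m·cos α = 7.180735
CR = (22.118482 + 35.931808 − 134.651150·sin 19.59091°)/7.180735 = 1.796680
contact ratio ≈ 1.7967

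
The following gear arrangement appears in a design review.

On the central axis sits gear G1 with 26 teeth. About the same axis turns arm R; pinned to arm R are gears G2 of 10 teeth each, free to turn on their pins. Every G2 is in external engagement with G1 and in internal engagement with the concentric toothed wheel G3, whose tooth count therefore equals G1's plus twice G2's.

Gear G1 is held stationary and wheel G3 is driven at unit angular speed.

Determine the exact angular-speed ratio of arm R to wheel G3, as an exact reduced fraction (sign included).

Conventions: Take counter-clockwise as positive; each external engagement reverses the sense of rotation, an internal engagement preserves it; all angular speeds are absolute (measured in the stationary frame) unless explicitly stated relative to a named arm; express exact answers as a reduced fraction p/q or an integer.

topology: planetary set — G1 26T / G2 10T / G3 46T, arm = carrier (Willis)
ring teeth: 26 + 2·10 = 46
26(ω_sun−ω_arm) = −46(ω_ring−ω_arm),  ω_sun = 0, ω_ring = 1
26(0−ω_arm) = −46(1−ω_arm)  ⇒  72·ω_arm = 46  ⇒  ω_arm = 23/36
ω_out/ω_in = 23/36

23/36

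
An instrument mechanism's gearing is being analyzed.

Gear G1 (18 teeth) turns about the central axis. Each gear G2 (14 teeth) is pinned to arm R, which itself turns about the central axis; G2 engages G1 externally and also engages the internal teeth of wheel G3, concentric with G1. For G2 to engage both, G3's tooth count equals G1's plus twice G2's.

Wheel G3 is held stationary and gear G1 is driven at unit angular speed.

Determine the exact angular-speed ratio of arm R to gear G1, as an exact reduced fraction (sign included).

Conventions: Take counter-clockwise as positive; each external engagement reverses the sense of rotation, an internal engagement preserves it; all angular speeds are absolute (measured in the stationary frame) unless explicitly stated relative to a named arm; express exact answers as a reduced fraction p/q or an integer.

recognized (axles ride arm R): planetary set, 18/14/46 teeth
ring teeth: 18 + 2·14 = 46
18(ω_sun−ω_arm) = −46(ω_ring−ω_arm),  ω_ring = 0, ω_sun = 1
18(1−ω_arm) = −46(0−ω_arm)  ⇒  64·ω_arm = 18  ⇒  ω_arm = 9/32
ω_out/ω_in = 9/32

9/32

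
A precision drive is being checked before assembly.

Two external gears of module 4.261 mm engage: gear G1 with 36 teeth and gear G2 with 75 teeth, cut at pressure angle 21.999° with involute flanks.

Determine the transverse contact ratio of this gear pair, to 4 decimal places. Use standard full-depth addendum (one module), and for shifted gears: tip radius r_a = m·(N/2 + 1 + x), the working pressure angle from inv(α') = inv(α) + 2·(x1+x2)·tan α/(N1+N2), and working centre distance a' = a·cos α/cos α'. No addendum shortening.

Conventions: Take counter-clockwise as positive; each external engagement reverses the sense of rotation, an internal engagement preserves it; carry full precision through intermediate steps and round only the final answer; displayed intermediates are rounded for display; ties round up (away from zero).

1.6560

class = single-mesh tooth geometry [involute pair 36T × 75T, m = 4.261]
base radii: r_b1 = 71.113649, r_b2 = 148.153435
tip radii: r_a1 = 80.959000, r_a2 = 164.048500
no profile shift: α' = α, a' = a
action lengths: √(r_a1²−r_b1²) = 38.693780, √(r_a2²−r_b2²) = 70.444802
base pitch p_b = π·m·cos α = 12.411673
CR = (38.693780 + 70.444802 − 236.485500·sin 21.99900°)/12.411673 = 1.655972
contact ratio ≈ 1.6560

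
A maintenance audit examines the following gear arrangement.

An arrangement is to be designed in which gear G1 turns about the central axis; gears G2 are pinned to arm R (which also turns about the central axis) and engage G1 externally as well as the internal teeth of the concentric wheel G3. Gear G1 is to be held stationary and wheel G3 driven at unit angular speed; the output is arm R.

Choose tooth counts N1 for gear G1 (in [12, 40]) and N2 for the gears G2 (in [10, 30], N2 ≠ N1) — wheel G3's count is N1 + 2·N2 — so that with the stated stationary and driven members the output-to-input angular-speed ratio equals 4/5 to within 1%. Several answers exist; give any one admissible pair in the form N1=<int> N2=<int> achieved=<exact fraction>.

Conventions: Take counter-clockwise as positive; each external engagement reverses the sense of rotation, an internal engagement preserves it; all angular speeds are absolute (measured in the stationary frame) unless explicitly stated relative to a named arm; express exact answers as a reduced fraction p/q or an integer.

N1=12 N2=18 achieved=4/5

class = planetary set [ratio 4/5 wanted; Willis about the carrier]
Willis with ω_sun = 0: ω_arm/ω_ring = N3/(N1+N3); set equal to 4/5  ⇒  N3/N1 = (4/5)/(1 − 4/5) = 4
N3 = N1 + 2·N2  ⇒  N2/N1 = (N3/N1 − 1)/2 = (4 − 1)/2 = 3/2
smallest multiple with N1 ≥ 12 and N2 ≥ 10: k = 6  ⇒  N1 = 6·2 = 12, N2 = 6·3 = 18 (N1 ≤ 40, N2 ≤ 30, N2 ≠ N1 ✓), N3 = 12 + 2·18 = 48
check: N3/(N1+N3) with N1 = 12, N3 = 48 gives 4/5; |achieved − target| = 0 ≤ 1/125 ✓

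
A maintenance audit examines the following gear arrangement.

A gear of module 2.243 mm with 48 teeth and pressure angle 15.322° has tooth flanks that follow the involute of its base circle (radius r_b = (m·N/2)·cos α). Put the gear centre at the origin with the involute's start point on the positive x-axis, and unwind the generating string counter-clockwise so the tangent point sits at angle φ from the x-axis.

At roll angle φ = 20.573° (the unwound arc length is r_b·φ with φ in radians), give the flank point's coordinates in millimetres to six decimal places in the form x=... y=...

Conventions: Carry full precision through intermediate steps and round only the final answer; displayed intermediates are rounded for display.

class = single-mesh tooth geometry [base-circle involute, m = 2.243, 48T]
pitch radius r_p = m·N/2 = 2.243·48/2 = 53.832000
base radius r_b = r_p·cos α = 53.832000·cos 15.322° = 51.918597
roll angle φ = 20.573° = 0.35906659 rad
x = r_b·(cos φ + φ·sin φ) = 55.158391
y = r_b·(sin φ − φ·cos φ) = 0.790892

x=55.158391 y=0.790892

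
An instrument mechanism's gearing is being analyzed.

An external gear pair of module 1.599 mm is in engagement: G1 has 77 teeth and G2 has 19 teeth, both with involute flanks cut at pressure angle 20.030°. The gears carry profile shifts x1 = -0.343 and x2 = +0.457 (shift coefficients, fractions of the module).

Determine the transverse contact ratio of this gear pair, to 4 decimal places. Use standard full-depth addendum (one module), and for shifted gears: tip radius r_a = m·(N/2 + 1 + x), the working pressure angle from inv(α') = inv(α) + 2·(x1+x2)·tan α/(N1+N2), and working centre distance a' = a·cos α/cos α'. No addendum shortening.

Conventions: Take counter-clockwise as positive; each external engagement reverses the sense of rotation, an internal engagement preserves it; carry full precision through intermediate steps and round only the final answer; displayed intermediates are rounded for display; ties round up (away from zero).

single-mesh involute tooth geometry (77T engaging 19T at module 1.599)
base radii: r_b1 = 57.837855, r_b2 = 14.271678
tip radii: r_a1 = 62.612043, r_a2 = 17.520243
inv(α') = inv(20.030°) + 2·(-0.343+0.457)·tan α/(77+19) = 0.01583970  ⇒  α' = 20.39594°
a' = a·cos α / cos α' = 76.7520·cos 20.030°/cos 20.39594° = 76.932699
action lengths: √(r_a1²−r_b1²) = 23.980210, √(r_a2²−r_b2²) = 10.162584
base pitch p_b = π·m·cos α = 4.719558
CR = (23.980210 + 10.162584 − 76.932699·sin 20.39594°)/4.719558 = 1.553391
contact ratio ≈ 1.5534

1.5534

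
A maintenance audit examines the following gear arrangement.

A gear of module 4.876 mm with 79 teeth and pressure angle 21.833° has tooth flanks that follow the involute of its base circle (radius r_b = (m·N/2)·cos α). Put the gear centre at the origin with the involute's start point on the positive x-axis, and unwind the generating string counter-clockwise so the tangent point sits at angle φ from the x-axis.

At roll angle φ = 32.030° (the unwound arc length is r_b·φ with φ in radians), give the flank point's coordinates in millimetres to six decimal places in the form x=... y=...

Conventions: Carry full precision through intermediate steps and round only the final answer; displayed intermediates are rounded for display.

x=204.578621 y=10.089837

topology: single-mesh involute geometry — m = 4.876, N = 79
pitch radius r_p = m·N/2 = 4.876·79/2 = 192.602000
base radius r_b = r_p·cos α = 192.602000·cos 21.833° = 178.787001
roll angle φ = 32.030° = 0.55902896 rad
x = r_b·(cos φ + φ·sin φ) = 204.578621
y = r_b·(sin φ − φ·cos φ) = 10.089837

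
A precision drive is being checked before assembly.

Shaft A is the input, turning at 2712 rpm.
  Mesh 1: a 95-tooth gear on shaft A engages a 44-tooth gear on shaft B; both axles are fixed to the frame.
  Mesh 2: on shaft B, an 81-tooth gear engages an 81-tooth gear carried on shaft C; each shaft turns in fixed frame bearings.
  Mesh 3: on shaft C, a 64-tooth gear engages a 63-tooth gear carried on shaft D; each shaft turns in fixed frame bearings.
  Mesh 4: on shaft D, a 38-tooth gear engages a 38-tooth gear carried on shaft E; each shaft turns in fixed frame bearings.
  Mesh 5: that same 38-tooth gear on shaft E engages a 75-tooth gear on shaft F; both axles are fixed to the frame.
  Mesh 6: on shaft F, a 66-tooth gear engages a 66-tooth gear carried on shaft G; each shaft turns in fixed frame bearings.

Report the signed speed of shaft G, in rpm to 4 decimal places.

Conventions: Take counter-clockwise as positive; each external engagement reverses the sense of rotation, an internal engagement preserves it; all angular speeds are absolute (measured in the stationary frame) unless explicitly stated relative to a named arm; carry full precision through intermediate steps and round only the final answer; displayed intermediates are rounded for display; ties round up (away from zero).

+3013.8551 rpm

topology: fixed-axis compound train — 6 meshes, A→G
mesh 1 [95T→44T]: ω = 2712.0000×95/44 = 5855.4545 rpm, sense flips to −
mesh 2 [81T→81T]: ω = 5855.4545×81/81 = 5855.4545 rpm, sense flips to +
mesh 3 [64T→63T]: ω = 5855.4545×64/63 = 5948.3983 rpm, sense flips to −
mesh 4 [38T→38T]: ω = 5948.3983×38/38 = 5948.3983 rpm, sense flips to +
mesh 5 [38T→75T]: ω = 5948.3983×38/75 = 3013.8551 rpm, sense flips to −
mesh 6 [66T→66T]: ω = 3013.8551×66/66 = 3013.8551 rpm, sense flips to +
signed output speed = +3013.8551 rpm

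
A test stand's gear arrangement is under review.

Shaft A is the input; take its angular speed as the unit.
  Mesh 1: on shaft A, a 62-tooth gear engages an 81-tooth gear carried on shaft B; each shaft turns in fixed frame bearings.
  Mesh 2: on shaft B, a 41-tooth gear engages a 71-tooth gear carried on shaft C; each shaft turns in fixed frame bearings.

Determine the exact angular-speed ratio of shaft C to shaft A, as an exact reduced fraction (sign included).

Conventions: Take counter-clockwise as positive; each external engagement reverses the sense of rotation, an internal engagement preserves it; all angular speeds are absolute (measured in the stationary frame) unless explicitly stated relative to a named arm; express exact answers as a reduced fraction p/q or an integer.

2542/5751

class = fixed-axis compound train [2 meshes; 2 ratios multiply, 2 sense flips]
mesh 1 [62T→81T]: running ratio 62/81, sense −
mesh 2 [41T→71T]: running ratio 2542/5751, sense +
ω_out/ω_in = 2542/5751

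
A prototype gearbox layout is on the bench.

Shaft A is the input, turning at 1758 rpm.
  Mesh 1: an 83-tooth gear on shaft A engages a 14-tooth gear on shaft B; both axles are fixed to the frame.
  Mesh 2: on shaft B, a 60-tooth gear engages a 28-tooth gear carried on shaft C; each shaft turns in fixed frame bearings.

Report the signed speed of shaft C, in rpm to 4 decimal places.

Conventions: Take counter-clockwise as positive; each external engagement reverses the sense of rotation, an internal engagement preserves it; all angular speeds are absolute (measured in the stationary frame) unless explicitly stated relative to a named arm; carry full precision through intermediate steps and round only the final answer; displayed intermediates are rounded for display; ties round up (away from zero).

2-mesh fixed-axis compound train (all bearings frame-fixed)
mesh 1 [83T→14T]: ω = 1758.0000×83/14 = 10422.4286 rpm, sense flips to −
mesh 2 [60T→28T]: ω = 10422.4286×60/28 = 22333.7755 rpm, sense flips to +
signed output speed = +22333.7755 rpm

+22333.7755 rpm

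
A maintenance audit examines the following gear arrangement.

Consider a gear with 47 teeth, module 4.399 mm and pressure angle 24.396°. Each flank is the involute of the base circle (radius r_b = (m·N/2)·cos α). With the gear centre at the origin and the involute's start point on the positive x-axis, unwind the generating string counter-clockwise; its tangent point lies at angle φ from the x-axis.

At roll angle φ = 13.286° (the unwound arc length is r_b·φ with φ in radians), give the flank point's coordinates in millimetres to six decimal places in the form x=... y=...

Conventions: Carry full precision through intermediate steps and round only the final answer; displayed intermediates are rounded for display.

recognized (one wheel, involute flank): single-mesh tooth geometry, m = 4.399, N = 47
pitch radius r_p = m·N/2 = 4.399·47/2 = 103.376500
base radius r_b = r_p·cos α = 103.376500·cos 24.396° = 94.146271
roll angle φ = 13.286° = 0.23188444 rad
x = r_b·(cos φ + φ·sin φ) = 96.643488
y = r_b·(sin φ − φ·cos φ) = 0.389188

x=96.643488 y=0.389188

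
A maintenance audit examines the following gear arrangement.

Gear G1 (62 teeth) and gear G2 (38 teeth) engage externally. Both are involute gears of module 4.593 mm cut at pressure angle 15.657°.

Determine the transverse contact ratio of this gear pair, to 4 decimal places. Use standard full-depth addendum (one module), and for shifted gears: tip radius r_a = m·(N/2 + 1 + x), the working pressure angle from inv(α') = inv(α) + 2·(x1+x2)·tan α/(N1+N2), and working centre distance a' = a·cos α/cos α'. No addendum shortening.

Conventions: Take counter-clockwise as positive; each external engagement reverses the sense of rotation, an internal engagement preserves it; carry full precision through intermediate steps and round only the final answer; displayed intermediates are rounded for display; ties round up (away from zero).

2.0227

class = single-mesh tooth geometry [involute pair 62T × 38T, m = 4.593]
base radii: r_b1 = 137.099816, r_b2 = 84.028919
tip radii: r_a1 = 146.976000, r_a2 = 91.860000
no profile shift: α' = α, a' = a
action lengths: √(r_a1²−r_b1²) = 52.967774, √(r_a2²−r_b2²) = 37.113344
base pitch p_b = π·m·cos α = 13.893928
CR = (52.967774 + 37.113344 − 229.650000·sin 15.65700°)/13.893928 = 2.022730
contact ratio ≈ 2.0227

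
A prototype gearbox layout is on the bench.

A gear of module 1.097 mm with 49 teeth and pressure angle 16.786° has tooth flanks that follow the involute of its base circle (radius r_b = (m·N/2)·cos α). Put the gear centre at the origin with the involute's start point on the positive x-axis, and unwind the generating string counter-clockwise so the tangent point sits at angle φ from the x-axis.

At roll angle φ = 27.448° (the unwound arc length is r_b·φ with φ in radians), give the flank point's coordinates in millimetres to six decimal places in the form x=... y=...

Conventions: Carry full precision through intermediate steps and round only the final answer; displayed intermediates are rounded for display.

x=28.516660 y=0.921520

topology: single-mesh involute geometry — m = 1.097, N = 49
pitch radius r_p = m·N/2 = 1.097·49/2 = 26.876500
base radius r_b = r_p·cos α = 26.876500·cos 16.786° = 25.731295
roll angle φ = 27.448° = 0.47905797 rad
x = r_b·(cos φ + φ·sin φ) = 28.516660
y = r_b·(sin φ − φ·cos φ) = 0.921520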